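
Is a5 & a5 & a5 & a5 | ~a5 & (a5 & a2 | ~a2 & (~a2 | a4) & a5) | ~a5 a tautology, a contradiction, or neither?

tautology

a5 & a5 & a5 & a5 | ~a5 & (a5 & a2 | ~a2 & (~a2 | a4) & a5) | ~a5
= a5 & a5 | ~a5 & (a5 & a2 | ~a2 & (~a2 | a4) & a5) | ~a5   (idempotence)
= a5 & a5 | ~a5 & (a5 & a2 | ~a2 & a5) | ~a5   (absorption)
= a5 & a5 | ~a5 & a5 | ~a5   (distribution)
= a5 | ~a5   (distribution)
= 1   (complement)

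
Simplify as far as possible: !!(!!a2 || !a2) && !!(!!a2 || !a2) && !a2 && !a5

!!(!!a2 || !a2) && !!(!!a2 || !a2) && !a2 && !a5
= !!(!!a2 || !a2) && !a2 && !a5   (idempotence)
= (!!a2 || !a2) && !a2 && !a5   (double negation)
= (a2 || !a2) && !a2 && !a5   (double negation)
= !a2 && !a5   (complement / identity)

!a2 && !a5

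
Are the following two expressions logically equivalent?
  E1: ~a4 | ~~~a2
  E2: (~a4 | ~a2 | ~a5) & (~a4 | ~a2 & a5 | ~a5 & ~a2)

E1: ~a4 | ~~~a2
    = ~a4 | ~a2   (double negation)
E2: (~a4 | ~a2 | ~a5) & (~a4 | ~a2 & a5 | ~a5 & ~a2)
    = (~a4 | ~a2 | ~a5) & (~a4 | ~a2)   (distribution)
    = ~a4 | ~a2   (absorption)
Both reduce to ~a4 | ~a2, so they are equivalent.

Yes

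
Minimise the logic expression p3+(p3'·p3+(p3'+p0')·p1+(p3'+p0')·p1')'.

p3

p3+(p3'·p3+(p3'+p0')·p1+(p3'+p0')·p1')'
= p3+((p3'+p0')·p1+(p3'+p0')·p1')'   [complement / identity]
= p3+(p3'+p0')'   [distribution]
= p3+p3·p0   [De Morgan]
= p3   [absorption]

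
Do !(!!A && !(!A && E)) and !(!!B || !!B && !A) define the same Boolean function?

No

E1: !(!!A && !(!A && E))
    = !A || !A && E   [De Morgan]
    = !A   [absorption]
E2: !(!!B || !!B && !A)
    = !!!B   [absorption]
    = !B   [double negation]
These differ: at A=0, B=1, E=0, E1 = 1 but E2 = 0.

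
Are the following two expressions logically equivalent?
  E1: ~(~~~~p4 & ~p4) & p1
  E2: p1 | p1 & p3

E1: ~(~~~~p4 & ~p4) & p1
    = (~~~p4 | p4) & p1   — De Morgan
    = (~p4 | p4) & p1   — double negation
    = p1   — complement / identity
E2: p1 | p1 & p3
    = p1   — absorption
Both reduce to p1, so they are equivalent.

Yes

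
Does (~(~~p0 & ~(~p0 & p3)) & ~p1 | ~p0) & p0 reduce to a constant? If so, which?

(~(~~p0 & ~(~p0 & p3)) & ~p1 | ~p0) & p0
= ((~p0 | ~p0 & p3) & ~p1 | ~p0) & p0   (De Morgan)
= (~p0 & ~p1 | ~p0) & p0   (absorption)
= ~p0 & p0   (absorption)
= 0   (complement)

yes, False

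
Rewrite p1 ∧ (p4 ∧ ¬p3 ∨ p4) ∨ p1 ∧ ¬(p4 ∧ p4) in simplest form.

p1

p1 ∧ (p4 ∧ ¬p3 ∨ p4) ∨ p1 ∧ ¬(p4 ∧ p4)
= p1 ∧ (p4 ∧ ¬p3 ∨ p4) ∨ p1 ∧ ¬p4
= p1 ∧ p4 ∨ p1 ∧ ¬p4
= p1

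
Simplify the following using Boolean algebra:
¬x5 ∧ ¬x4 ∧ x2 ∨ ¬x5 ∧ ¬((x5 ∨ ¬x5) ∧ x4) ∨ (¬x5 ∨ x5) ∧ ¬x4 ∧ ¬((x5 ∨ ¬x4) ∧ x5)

¬x4 ∧ ¬x5

¬x5 ∧ ¬x4 ∧ x2 ∨ ¬x5 ∧ ¬((x5 ∨ ¬x5) ∧ x4) ∨ (¬x5 ∨ x5) ∧ ¬x4 ∧ ¬((x5 ∨ ¬x4) ∧ x5)
= ¬x5 ∧ ¬x4 ∧ x2 ∨ ¬x5 ∧ ¬((x5 ∨ ¬x5) ∧ x4) ∨ ¬x4 ∧ ¬((x5 ∨ ¬x4) ∧ x5)
= ¬x5 ∧ ¬x4 ∧ x2 ∨ ¬x5 ∧ ¬x4 ∨ ¬x4 ∧ ¬((x5 ∨ ¬x4) ∧ x5)
= ¬x5 ∧ ¬x4 ∨ ¬x4 ∧ ¬((x5 ∨ ¬x4) ∧ x5)
= ¬x5 ∧ ¬x4 ∨ ¬x4 ∧ ¬x5
= ¬x4 ∧ (¬x5 ∨ ¬x5)
= ¬x4 ∧ ¬x5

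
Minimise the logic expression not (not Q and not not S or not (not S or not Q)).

not (not Q and not not S or not (not S or not Q))
= not (not Q and S or not (not S or not Q))   — double negation
= not (not Q and S or S and Q)   — De Morgan
= not S   — distribution

not S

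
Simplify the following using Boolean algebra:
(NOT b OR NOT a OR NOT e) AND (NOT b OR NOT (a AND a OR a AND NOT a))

(NOT b OR NOT a OR NOT e) AND (NOT b OR NOT (a AND a OR a AND NOT a))
= (NOT b OR NOT a OR NOT e) AND (NOT b OR NOT a)   (distribution)
= NOT b OR NOT a   (absorption)

NOT b OR NOT a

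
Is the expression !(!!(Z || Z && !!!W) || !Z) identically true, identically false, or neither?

!(!!(Z || Z && !!!W) || !Z)
= !(!!(Z || Z && !W) || !Z)
= !(Z || Z && !W) && Z
= !Z && Z
= false

identically false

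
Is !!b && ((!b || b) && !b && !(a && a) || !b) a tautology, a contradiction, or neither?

!!b && ((!b || b) && !b && !(a && a) || !b)
= !!b && ((!b || b) && !b && !a || !b)   — idempotence
= !!b && (!b && !a || !b)   — complement / identity
= !!b && !b   — absorption
= b && !b   — double negation
= false   — complement

contradiction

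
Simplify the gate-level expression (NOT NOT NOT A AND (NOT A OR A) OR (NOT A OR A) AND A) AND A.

A

(NOT NOT NOT A AND (NOT A OR A) OR (NOT A OR A) AND A) AND A
= (NOT A AND (NOT A OR A) OR (NOT A OR A) AND A) AND A
= (NOT A OR A) AND A
= A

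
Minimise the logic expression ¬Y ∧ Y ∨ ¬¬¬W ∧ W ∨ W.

W

¬Y ∧ Y ∨ ¬¬¬W ∧ W ∨ W
= ¬¬¬W ∧ W ∨ W   (complement / identity)
= ¬W ∧ W ∨ W   (double negation)
= W   (complement / identity)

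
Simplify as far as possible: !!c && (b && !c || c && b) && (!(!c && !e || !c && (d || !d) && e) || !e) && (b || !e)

!!c && (b && !c || c && b) && (!(!c && !e || !c && (d || !d) && e) || !e) && (b || !e)
= !!c && (b && !c || c && b) && (!(!c && !e || !c && e) || !e) && (b || !e)   (complement / identity)
= !!c && (b && !c || c && b) && (!!c || !e) && (b || !e)   (distribution)
= !!c && b && (!!c || !e) && (b || !e)   (distribution)
= !!c && b && (!!c && b || !e)   (distribution)
= !!c && b   (absorption)
= c && b   (double negation)

c && b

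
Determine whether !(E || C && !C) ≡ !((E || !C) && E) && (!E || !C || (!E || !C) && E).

E1: !(E || C && !C)
    = !E   [complement / identity]
E2: !((E || !C) && E) && (!E || !C || (!E || !C) && E)
    = !((E || !C) && E) && (!E || !C)   [absorption]
    = !E && (!E || !C)   [absorption]
    = !E   [absorption]
Both reduce to !E, so they are equivalent.

Yes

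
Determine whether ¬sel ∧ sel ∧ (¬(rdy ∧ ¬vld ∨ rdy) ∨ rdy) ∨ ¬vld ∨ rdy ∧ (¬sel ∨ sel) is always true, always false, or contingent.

¬sel ∧ sel ∧ (¬(rdy ∧ ¬vld ∨ rdy) ∨ rdy) ∨ ¬vld ∨ rdy ∧ (¬sel ∨ sel)
= ¬sel ∧ sel ∧ (¬rdy ∨ rdy) ∨ ¬vld ∨ rdy ∧ (¬sel ∨ sel)
= ¬sel ∧ sel ∧ (¬rdy ∨ rdy) ∨ ¬vld ∨ rdy
= ¬sel ∧ sel ∨ ¬vld ∨ rdy
= ¬vld ∨ rdy
This depends on rdy, vld, so it is not a constant.

contingent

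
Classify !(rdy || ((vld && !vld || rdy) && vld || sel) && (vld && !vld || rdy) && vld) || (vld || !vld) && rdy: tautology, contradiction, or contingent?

!(rdy || ((vld && !vld || rdy) && vld || sel) && (vld && !vld || rdy) && vld) || (vld || !vld) && rdy
= !(rdy || ((vld && !vld || rdy) && vld || sel) && (vld && !vld || rdy) && vld) || rdy   — complement / identity
= !(rdy || (vld && !vld || rdy) && vld) || rdy   — absorption
= !(rdy || rdy && vld) || rdy   — complement / identity
= !rdy || rdy   — absorption
= true   — complement

tautology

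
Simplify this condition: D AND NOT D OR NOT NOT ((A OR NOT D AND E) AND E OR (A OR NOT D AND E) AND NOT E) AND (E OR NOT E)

D AND NOT D OR NOT NOT ((A OR NOT D AND E) AND E OR (A OR NOT D AND E) AND NOT E) AND (E OR NOT E)
= NOT NOT ((A OR NOT D AND E) AND E OR (A OR NOT D AND E) AND NOT E) AND (E OR NOT E)
= ((A OR NOT D AND E) AND E OR (A OR NOT D AND E) AND NOT E) AND (E OR NOT E)
= (A OR NOT D AND E) AND (E OR NOT E)
= A OR NOT D AND E

A OR NOT D AND E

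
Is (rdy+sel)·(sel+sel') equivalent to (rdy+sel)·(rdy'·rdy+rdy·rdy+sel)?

E1: (rdy+sel)·(sel+sel')
    = rdy+sel   (complement / identity)
E2: (rdy+sel)·(rdy'·rdy+rdy·rdy+sel)
    = (rdy+sel)·(rdy+sel)   (distribution)
    = rdy+sel   (idempotence)
Both reduce to rdy+sel, so they are equivalent.

Yes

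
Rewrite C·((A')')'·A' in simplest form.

C·((A')')'·A'
= C·A'·A'   [double negation]
= C·A'   [idempotence]

C·A'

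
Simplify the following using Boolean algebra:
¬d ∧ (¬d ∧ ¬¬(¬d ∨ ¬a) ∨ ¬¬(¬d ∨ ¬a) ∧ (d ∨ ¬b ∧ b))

¬d

¬d ∧ (¬d ∧ ¬¬(¬d ∨ ¬a) ∨ ¬¬(¬d ∨ ¬a) ∧ (d ∨ ¬b ∧ b))
= ¬d ∧ (¬d ∧ ¬¬(¬d ∨ ¬a) ∨ ¬¬(¬d ∨ ¬a) ∧ d)
= ¬d ∧ ¬¬(¬d ∨ ¬a)
= ¬d ∧ (¬d ∨ ¬a)
= ¬d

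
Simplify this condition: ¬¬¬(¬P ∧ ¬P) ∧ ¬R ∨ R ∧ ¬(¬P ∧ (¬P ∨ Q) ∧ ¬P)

¬¬¬(¬P ∧ ¬P) ∧ ¬R ∨ R ∧ ¬(¬P ∧ (¬P ∨ Q) ∧ ¬P)
= ¬¬¬(¬P ∧ ¬P) ∧ ¬R ∨ R ∧ ¬(¬P ∧ ¬P)   — absorption
= ¬(¬P ∧ ¬P) ∧ ¬R ∨ R ∧ ¬(¬P ∧ ¬P)   — double negation
= ¬(¬P ∧ ¬P)   — distribution
= ¬¬P   — idempotence
= P   — double negation

P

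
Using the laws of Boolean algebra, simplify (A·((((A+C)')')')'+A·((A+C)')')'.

A'

(A·((((A+C)')')')'+A·((A+C)')')'
= (A·((A+C)')'+A·((A+C)')')'   — double negation
= (A·((A+C)')')'   — idempotence
= (A·(A+C))'   — double negation
= A'   — absorption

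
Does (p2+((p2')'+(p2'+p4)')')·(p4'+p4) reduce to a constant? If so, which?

yes, True

(p2+((p2')'+(p2'+p4)')')·(p4'+p4)
= (p2+p2'·(p2'+p4))·(p4'+p4)   (De Morgan)
= (p2+p2')·(p4'+p4)   (absorption)
= p4'+p4   (complement / identity)
= 1   (complement)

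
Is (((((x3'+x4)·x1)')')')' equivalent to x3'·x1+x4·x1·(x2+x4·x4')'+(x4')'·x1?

Yes

E1: (((((x3'+x4)·x1)')')')'
    = (((x3'+x4)·x1)')'   [double negation]
    = (x3'+x4)·x1   [double negation]
E2: x3'·x1+x4·x1·(x2+x4·x4')'+(x4')'·x1
    = x3'·x1+x4·x1·x2'+(x4')'·x1   [complement / identity]
    = x3'·x1+x4·x1·x2'+x4·x1   [double negation]
    = x3'·x1+x4·x1   [absorption]
    = (x3'+x4)·x1   [distribution]
Both reduce to (x3'+x4)·x1, so they are equivalent.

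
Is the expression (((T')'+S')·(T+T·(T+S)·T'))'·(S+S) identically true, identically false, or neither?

(((T')'+S')·(T+T·(T+S)·T'))'·(S+S)
= (((T')'+S')·(T+T·(T+S)·T'))'·S   (idempotence)
= (((T')'+S')·(T+T·T'))'·S   (absorption)
= ((T+S')·(T+T·T'))'·S   (double negation)
= ((T+S')·T)'·S   (complement / identity)
= T'·S   (absorption)
This depends on S, T, so it is not a constant.

neither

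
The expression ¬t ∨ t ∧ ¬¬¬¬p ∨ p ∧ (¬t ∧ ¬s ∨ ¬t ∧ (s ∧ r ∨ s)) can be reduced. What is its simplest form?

¬t ∨ p

¬t ∨ t ∧ ¬¬¬¬p ∨ p ∧ (¬t ∧ ¬s ∨ ¬t ∧ (s ∧ r ∨ s))
= ¬t ∨ t ∧ ¬¬¬¬p ∨ p ∧ (¬t ∧ ¬s ∨ ¬t ∧ s)   [absorption]
= ¬t ∨ t ∧ ¬¬¬¬p ∨ p ∧ ¬t   [distribution]
= ¬t ∨ t ∧ ¬¬p ∨ p ∧ ¬t   [double negation]
= ¬t ∨ t ∧ p ∨ p ∧ ¬t   [double negation]
= ¬t ∨ p   [distribution]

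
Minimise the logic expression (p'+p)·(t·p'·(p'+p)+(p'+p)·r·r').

(p'+p)·(t·p'·(p'+p)+(p'+p)·r·r')
= (p'+p)·(t·p'+r·r')·(p'+p)
= (p'+p)·(t·p'+r·r')
= (p'+p)·t·p'
= t·p'

t·p'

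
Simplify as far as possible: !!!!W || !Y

!!!!W || !Y
= !!W || !Y   — double negation
= W || !Y   — double negation

W || !Y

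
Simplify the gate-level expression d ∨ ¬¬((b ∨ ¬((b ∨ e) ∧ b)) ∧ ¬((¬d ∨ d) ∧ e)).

d ∨ ¬¬((b ∨ ¬((b ∨ e) ∧ b)) ∧ ¬((¬d ∨ d) ∧ e))
= d ∨ (b ∨ ¬((b ∨ e) ∧ b)) ∧ ¬((¬d ∨ d) ∧ e)   [double negation]
= d ∨ (b ∨ ¬b) ∧ ¬((¬d ∨ d) ∧ e)   [absorption]
= d ∨ ¬((¬d ∨ d) ∧ e)   [complement / identity]
= d ∨ ¬e   [complement / identity]

d ∨ ¬e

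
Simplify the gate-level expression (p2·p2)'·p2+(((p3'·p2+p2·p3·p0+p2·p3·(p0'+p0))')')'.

(p2·p2)'·p2+(((p3'·p2+p2·p3·p0+p2·p3·(p0'+p0))')')'
= p2'·p2+(((p3'·p2+p2·p3·p0+p2·p3·(p0'+p0))')')'
= p2'·p2+(((p3'·p2+p2·p3·p0+p2·p3)')')'
= (((p3'·p2+p2·p3·p0+p2·p3)')')'
= (((p3'·p2+p2·p3)')')'
= ((p2')')'
= p2'

p2'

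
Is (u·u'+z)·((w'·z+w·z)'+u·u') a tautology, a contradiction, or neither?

(u·u'+z)·((w'·z+w·z)'+u·u')
= (u·u'+z)·(z'+u·u')
= z·z'+u·u'
= z·z'
= 0

contradiction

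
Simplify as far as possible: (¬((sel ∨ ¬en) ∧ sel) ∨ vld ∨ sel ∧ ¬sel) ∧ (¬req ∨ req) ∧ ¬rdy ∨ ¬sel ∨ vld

¬sel ∨ vld

(¬((sel ∨ ¬en) ∧ sel) ∨ vld ∨ sel ∧ ¬sel) ∧ (¬req ∨ req) ∧ ¬rdy ∨ ¬sel ∨ vld
= (¬sel ∨ vld ∨ sel ∧ ¬sel) ∧ (¬req ∨ req) ∧ ¬rdy ∨ ¬sel ∨ vld
= (¬sel ∨ vld) ∧ (¬req ∨ req) ∧ ¬rdy ∨ ¬sel ∨ vld
= (¬sel ∨ vld) ∧ ¬rdy ∨ ¬sel ∨ vld
= ¬sel ∨ vld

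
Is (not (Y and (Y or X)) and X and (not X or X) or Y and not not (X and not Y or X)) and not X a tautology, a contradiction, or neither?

(not (Y and (Y or X)) and X and (not X or X) or Y and not not (X and not Y or X)) and not X
= (not (Y and (Y or X)) and X or Y and not not (X and not Y or X)) and not X   — complement / identity
= (not (Y and (Y or X)) and X or Y and not not X) and not X   — absorption
= (not Y and X or Y and not not X) and not X   — absorption
= (not Y and X or Y and X) and not X   — double negation
= X and not X   — distribution
= False   — complement

contradiction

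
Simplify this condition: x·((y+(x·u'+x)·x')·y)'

x·y'

x·((y+(x·u'+x)·x')·y)'
= x·((y+x·x')·y)'   (absorption)
= x·(y·y)'   (complement / identity)
= x·y'   (idempotence)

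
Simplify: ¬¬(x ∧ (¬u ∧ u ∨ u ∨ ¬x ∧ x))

x ∧ u

¬¬(x ∧ (¬u ∧ u ∨ u ∨ ¬x ∧ x))
= x ∧ (¬u ∧ u ∨ u ∨ ¬x ∧ x)   — double negation
= x ∧ (u ∨ ¬x ∧ x)   — complement / identity
= x ∧ u   — complement / identity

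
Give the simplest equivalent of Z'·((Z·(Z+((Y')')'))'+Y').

Z'·((Z·(Z+((Y')')'))'+Y')
= Z'·((Z·(Z+Y'))'+Y')
= Z'·(Z'+Y')
= Z'

Z'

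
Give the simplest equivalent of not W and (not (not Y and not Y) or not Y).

not W

not W and (not (not Y and not Y) or not Y)
= not W and (not not Y or not Y)   — idempotence
= not W and (Y or not Y)   — double negation
= not W   — complement / identity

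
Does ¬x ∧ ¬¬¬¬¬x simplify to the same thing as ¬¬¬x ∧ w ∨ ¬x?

E1: ¬x ∧ ¬¬¬¬¬x
    = ¬x ∧ ¬¬¬x   [double negation]
    = ¬x ∧ ¬x   [double negation]
    = ¬x   [idempotence]
E2: ¬¬¬x ∧ w ∨ ¬x
    = ¬x ∧ w ∨ ¬x   [double negation]
    = ¬x   [absorption]
Both reduce to ¬x, so they are equivalent.

Yes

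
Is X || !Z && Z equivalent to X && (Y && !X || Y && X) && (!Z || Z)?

No

E1: X || !Z && Z
    = X   (complement / identity)
E2: X && (Y && !X || Y && X) && (!Z || Z)
    = X && Y && (!Z || Z)   (distribution)
    = X && Y   (complement / identity)
These differ: at X=1, Y=0, Z=0, E1 = 1 but E2 = 0.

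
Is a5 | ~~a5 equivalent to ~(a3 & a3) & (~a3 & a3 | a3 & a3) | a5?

E1: a5 | ~~a5
    = a5 | a5   (double negation)
    = a5   (idempotence)
E2: ~(a3 & a3) & (~a3 & a3 | a3 & a3) | a5
    = ~a3 & (~a3 & a3 | a3 & a3) | a5   (idempotence)
    = ~a3 & a3 | a5   (distribution)
    = a5   (complement / identity)
Both reduce to a5, so they are equivalent.

Yes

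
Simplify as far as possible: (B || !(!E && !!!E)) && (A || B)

(B || !(!E && !!!E)) && (A || B)
= (B || E || !!E) && (A || B)   — De Morgan
= (E || !!E) && A || B   — distribution
= (E || E) && A || B   — double negation
= E && A || B   — idempotence

E && A || B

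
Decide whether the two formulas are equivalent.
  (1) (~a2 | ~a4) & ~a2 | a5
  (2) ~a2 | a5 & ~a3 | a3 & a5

E1: (~a2 | ~a4) & ~a2 | a5
    = ~a2 | a5   (absorption)
E2: ~a2 | a5 & ~a3 | a3 & a5
    = ~a2 | a5   (distribution)
Both reduce to ~a2 | a5, so they are equivalent.

Yes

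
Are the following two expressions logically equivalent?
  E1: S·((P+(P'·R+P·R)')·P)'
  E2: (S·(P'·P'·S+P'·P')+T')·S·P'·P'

Yes

E1: S·((P+(P'·R+P·R)')·P)'
    = S·((P+R')·P)'   [distribution]
    = S·P'   [absorption]
E2: (S·(P'·P'·S+P'·P')+T')·S·P'·P'
    = (S·P'·P'+T')·S·P'·P'   [absorption]
    = S·P'·P'   [absorption]
    = S·P'   [idempotence]
Both reduce to S·P', so they are equivalent.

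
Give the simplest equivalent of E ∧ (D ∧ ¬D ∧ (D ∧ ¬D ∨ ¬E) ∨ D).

E ∧ D

E ∧ (D ∧ ¬D ∧ (D ∧ ¬D ∨ ¬E) ∨ D)
= E ∧ (D ∧ ¬D ∨ D)
= E ∧ D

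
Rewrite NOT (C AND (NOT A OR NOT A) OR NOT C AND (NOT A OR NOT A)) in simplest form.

NOT (C AND (NOT A OR NOT A) OR NOT C AND (NOT A OR NOT A))
= NOT (NOT A OR NOT A)   [distribution]
= A AND A   [De Morgan]
= A   [idempotence]

A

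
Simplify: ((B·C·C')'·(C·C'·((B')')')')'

((B·C·C')'·(C·C'·((B')')')')'
= B·C·C'+C·C'·((B')')'   (De Morgan)
= B·C·C'+C·C'·B'   (double negation)
= (B+B')·C·C'   (distribution)
= C·C'   (complement / identity)
= 0   (complement)

0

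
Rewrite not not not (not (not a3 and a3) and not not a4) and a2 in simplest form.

not not not (not (not a3 and a3) and not not a4) and a2
= not (not (not a3 and a3) and not not a4) and a2
= (not a3 and a3 or not a4) and a2
= not a4 and a2

not a4 and a2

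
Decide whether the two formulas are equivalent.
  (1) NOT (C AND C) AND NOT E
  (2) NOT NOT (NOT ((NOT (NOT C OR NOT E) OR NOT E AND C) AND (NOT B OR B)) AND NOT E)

E1: NOT (C AND C) AND NOT E
    = NOT C AND NOT E   (idempotence)
E2: NOT NOT (NOT ((NOT (NOT C OR NOT E) OR NOT E AND C) AND (NOT B OR B)) AND NOT E)
    = NOT NOT (NOT ((C AND E OR NOT E AND C) AND (NOT B OR B)) AND NOT E)   (De Morgan)
    = NOT NOT (NOT (C AND E OR NOT E AND C) AND NOT E)   (complement / identity)
    = NOT NOT (NOT C AND NOT E)   (distribution)
    = NOT C AND NOT E   (double negation)
Both reduce to NOT C AND NOT E, so they are equivalent.

Yes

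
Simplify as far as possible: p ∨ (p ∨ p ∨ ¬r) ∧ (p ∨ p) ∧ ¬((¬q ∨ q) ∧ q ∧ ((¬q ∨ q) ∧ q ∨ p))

p

p ∨ (p ∨ p ∨ ¬r) ∧ (p ∨ p) ∧ ¬((¬q ∨ q) ∧ q ∧ ((¬q ∨ q) ∧ q ∨ p))
= p ∨ (p ∨ p) ∧ ¬((¬q ∨ q) ∧ q ∧ ((¬q ∨ q) ∧ q ∨ p))   [absorption]
= p ∨ p ∧ ¬((¬q ∨ q) ∧ q ∧ ((¬q ∨ q) ∧ q ∨ p))   [idempotence]
= p ∨ p ∧ ¬((¬q ∨ q) ∧ q)   [absorption]
= p ∨ p ∧ ¬q   [complement / identity]
= p   [absorption]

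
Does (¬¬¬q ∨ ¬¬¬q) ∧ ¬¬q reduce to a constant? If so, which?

yes, False

(¬¬¬q ∨ ¬¬¬q) ∧ ¬¬q
= (¬¬¬q ∨ ¬¬¬q) ∧ q   — double negation
= ¬¬¬q ∧ q   — idempotence
= ¬q ∧ q   — double negation
= False   — complement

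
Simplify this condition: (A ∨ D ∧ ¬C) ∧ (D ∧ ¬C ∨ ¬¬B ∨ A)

D ∧ ¬C ∨ A

(A ∨ D ∧ ¬C) ∧ (D ∧ ¬C ∨ ¬¬B ∨ A)
= D ∧ ¬C ∧ (D ∧ ¬C ∨ ¬¬B) ∨ A   — distribution
= D ∧ ¬C ∧ (D ∧ ¬C ∨ B) ∨ A   — double negation
= D ∧ ¬C ∨ A   — absorption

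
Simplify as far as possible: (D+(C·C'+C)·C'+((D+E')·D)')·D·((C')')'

(D+(C·C'+C)·C'+((D+E')·D)')·D·((C')')'
= (D+C·C'+((D+E')·D)')·D·((C')')'   (complement / identity)
= (D+((D+E')·D)')·D·((C')')'   (complement / identity)
= (D+D')·D·((C')')'   (absorption)
= D·((C')')'   (complement / identity)
= D·C'   (double negation)

D·C'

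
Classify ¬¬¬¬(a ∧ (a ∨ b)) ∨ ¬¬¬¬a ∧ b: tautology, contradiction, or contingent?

¬¬¬¬(a ∧ (a ∨ b)) ∨ ¬¬¬¬a ∧ b
= ¬¬¬¬a ∨ ¬¬¬¬a ∧ b   (absorption)
= ¬¬¬¬a   (absorption)
= ¬¬a   (double negation)
= a   (double negation)
This depends on a, so it is not a constant.

contingent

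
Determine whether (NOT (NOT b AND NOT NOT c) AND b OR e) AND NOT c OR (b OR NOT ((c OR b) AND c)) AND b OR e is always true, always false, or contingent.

(NOT (NOT b AND NOT NOT c) AND b OR e) AND NOT c OR (b OR NOT ((c OR b) AND c)) AND b OR e
= ((b OR NOT c) AND b OR e) AND NOT c OR (b OR NOT ((c OR b) AND c)) AND b OR e   [De Morgan]
= ((b OR NOT c) AND b OR e) AND NOT c OR (b OR NOT c) AND b OR e   [absorption]
= (b OR NOT c) AND b OR e   [absorption]
= b OR e   [absorption]
This depends on b, e, so it is not a constant.

contingent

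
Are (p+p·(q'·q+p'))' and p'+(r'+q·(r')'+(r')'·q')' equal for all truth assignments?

Yes

E1: (p+p·(q'·q+p'))'
    = (p+p·p')'   — complement / identity
    = p'   — complement / identity
E2: p'+(r'+q·(r')'+(r')'·q')'
    = p'+(r'+(r')')'   — distribution
    = p'+r·r'   — De Morgan
    = p'   — complement / identity
Both reduce to p', so they are equivalent.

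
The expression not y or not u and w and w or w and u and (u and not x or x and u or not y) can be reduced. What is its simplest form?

not y or not u and w and w or w and u and (u and not x or x and u or not y)
= not y or not u and w and w or w and u and (u or not y)
= not y or not u and w and w or w and u
= not y or not u and w or w and u
= not y or w

not y or w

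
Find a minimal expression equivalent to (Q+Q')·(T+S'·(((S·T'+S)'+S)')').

(Q+Q')·(T+S'·(((S·T'+S)'+S)')')
= (Q+Q')·(T+S'·((S·T'+S)'+S))   — double negation
= T+S'·((S·T'+S)'+S)   — complement / identity
= T+S'·(S'+S)   — absorption
= T+S'   — complement / identity

T+S'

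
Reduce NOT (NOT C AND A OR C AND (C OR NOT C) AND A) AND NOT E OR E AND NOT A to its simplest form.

NOT (NOT C AND A OR C AND (C OR NOT C) AND A) AND NOT E OR E AND NOT A
= NOT (NOT C AND A OR C AND A) AND NOT E OR E AND NOT A
= NOT A AND NOT E OR E AND NOT A
= NOT A

NOT A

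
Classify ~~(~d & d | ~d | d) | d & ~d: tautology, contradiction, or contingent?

tautology

~~(~d & d | ~d | d) | d & ~d
= ~~(~d | d) | d & ~d
= ~d | d | d & ~d
= ~d | d
= 1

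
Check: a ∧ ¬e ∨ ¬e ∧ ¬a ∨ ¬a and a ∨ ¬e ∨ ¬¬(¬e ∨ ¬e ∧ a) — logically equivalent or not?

No

E1: a ∧ ¬e ∨ ¬e ∧ ¬a ∨ ¬a
    = ¬e ∨ ¬a   (distribution)
E2: a ∨ ¬e ∨ ¬¬(¬e ∨ ¬e ∧ a)
    = a ∨ ¬e ∨ ¬¬¬e   (absorption)
    = a ∨ ¬e ∨ ¬e   (double negation)
    = a ∨ ¬e   (idempotence)
These differ: at a=0, e=1, E1 = 1 but E2 = 0.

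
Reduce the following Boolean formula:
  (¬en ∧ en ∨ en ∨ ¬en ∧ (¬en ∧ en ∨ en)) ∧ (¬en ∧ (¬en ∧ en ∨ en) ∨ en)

en

(¬en ∧ en ∨ en ∨ ¬en ∧ (¬en ∧ en ∨ en)) ∧ (¬en ∧ (¬en ∧ en ∨ en) ∨ en)
= (¬en ∧ en ∨ en) ∧ en ∨ ¬en ∧ (¬en ∧ en ∨ en)   (distribution)
= ¬en ∧ en ∨ en   (distribution)
= en   (complement / identity)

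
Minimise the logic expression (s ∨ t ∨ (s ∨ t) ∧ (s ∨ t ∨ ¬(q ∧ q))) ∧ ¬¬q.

(s ∨ t ∨ (s ∨ t) ∧ (s ∨ t ∨ ¬(q ∧ q))) ∧ ¬¬q
= (s ∨ t ∨ (s ∨ t) ∧ (s ∨ t ∨ ¬q)) ∧ ¬¬q
= (s ∨ t ∨ s ∨ t) ∧ ¬¬q
= (s ∨ t) ∧ ¬¬q
= (s ∨ t) ∧ q

(s ∨ t) ∧ q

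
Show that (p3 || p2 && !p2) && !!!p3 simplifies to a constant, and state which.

false

(p3 || p2 && !p2) && !!!p3
= (p3 || p2 && !p2) && !p3   — double negation
= p3 && !p3   — complement / identity
= false   — complement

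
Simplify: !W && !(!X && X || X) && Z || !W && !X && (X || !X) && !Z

!W && !X

!W && !(!X && X || X) && Z || !W && !X && (X || !X) && !Z
= !W && !(!X && X || X) && Z || !W && !X && !Z
= !W && !X && Z || !W && !X && !Z
= !W && !X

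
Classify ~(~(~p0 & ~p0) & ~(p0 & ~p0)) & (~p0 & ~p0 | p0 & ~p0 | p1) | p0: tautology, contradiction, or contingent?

~(~(~p0 & ~p0) & ~(p0 & ~p0)) & (~p0 & ~p0 | p0 & ~p0 | p1) | p0
= (~p0 & ~p0 | p0 & ~p0) & (~p0 & ~p0 | p0 & ~p0 | p1) | p0
= ~p0 & ~p0 | p0 & ~p0 | p0
= ~p0 | p0 & ~p0 | p0
= ~p0 | p0
= 1

tautology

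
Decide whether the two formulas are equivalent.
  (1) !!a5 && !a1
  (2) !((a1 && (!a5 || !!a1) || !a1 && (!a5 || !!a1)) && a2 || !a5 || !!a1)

E1: !!a5 && !a1
    = a5 && !a1   [double negation]
E2: !((a1 && (!a5 || !!a1) || !a1 && (!a5 || !!a1)) && a2 || !a5 || !!a1)
    = !((!a5 || !!a1) && a2 || !a5 || !!a1)   [distribution]
    = !(!a5 || !!a1)   [absorption]
    = a5 && !a1   [De Morgan]
Both reduce to a5 && !a1, so they are equivalent.

Yes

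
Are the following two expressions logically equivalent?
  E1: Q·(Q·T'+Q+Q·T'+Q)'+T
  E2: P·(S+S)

E1: Q·(Q·T'+Q+Q·T'+Q)'+T
    = Q·(Q·T'+Q)'+T   — idempotence
    = Q·Q'+T   — absorption
    = T   — complement / identity
E2: P·(S+S)
    = P·S   — idempotence
These differ: at P=0, Q=0, S=0, T=1, E1 = 1 but E2 = 0.

No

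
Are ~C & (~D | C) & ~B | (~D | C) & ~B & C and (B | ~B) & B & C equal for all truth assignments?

No

E1: ~C & (~D | C) & ~B | (~D | C) & ~B & C
    = (~D | C) & ~B   [distribution]
E2: (B | ~B) & B & C
    = B & C   [complement / identity]
These differ: at B=0, C=1, D=0, E1 = 1 but E2 = 0.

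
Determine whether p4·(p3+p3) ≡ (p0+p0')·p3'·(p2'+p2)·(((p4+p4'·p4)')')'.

No

E1: p4·(p3+p3)
    = p4·p3   (idempotence)
E2: (p0+p0')·p3'·(p2'+p2)·(((p4+p4'·p4)')')'
    = (p0+p0')·p3'·(((p4+p4'·p4)')')'   (complement / identity)
    = (p0+p0')·p3'·(p4+p4'·p4)'   (double negation)
    = p3'·(p4+p4'·p4)'   (complement / identity)
    = p3'·p4'   (complement / identity)
These differ: at p0=0, p2=0, p3=1, p4=1, E1 = 1 but E2 = 0.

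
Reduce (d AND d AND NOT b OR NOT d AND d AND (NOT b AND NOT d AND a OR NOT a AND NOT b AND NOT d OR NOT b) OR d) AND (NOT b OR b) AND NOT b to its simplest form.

(d AND d AND NOT b OR NOT d AND d AND (NOT b AND NOT d AND a OR NOT a AND NOT b AND NOT d OR NOT b) OR d) AND (NOT b OR b) AND NOT b
= (d AND d AND NOT b OR NOT d AND d AND (NOT b AND NOT d OR NOT b) OR d) AND (NOT b OR b) AND NOT b
= (d AND d AND NOT b OR NOT d AND d AND NOT b OR d) AND (NOT b OR b) AND NOT b
= (d AND NOT b OR d) AND (NOT b OR b) AND NOT b
= (d AND NOT b OR d) AND NOT b
= d AND NOT b

d AND NOT b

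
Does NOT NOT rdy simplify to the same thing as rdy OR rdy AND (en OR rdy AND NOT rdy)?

Yes

E1: NOT NOT rdy
    = rdy   — double negation
E2: rdy OR rdy AND (en OR rdy AND NOT rdy)
    = rdy OR rdy AND en   — complement / identity
    = rdy   — absorption
Both reduce to rdy, so they are equivalent.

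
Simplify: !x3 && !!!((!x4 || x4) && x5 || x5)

!x3 && !x5

!x3 && !!!((!x4 || x4) && x5 || x5)
= !x3 && !!!(x5 || x5)   [complement / identity]
= !x3 && !!!x5   [idempotence]
= !x3 && !x5   [double negation]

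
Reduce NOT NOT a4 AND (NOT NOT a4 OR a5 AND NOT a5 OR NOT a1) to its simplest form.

a4

NOT NOT a4 AND (NOT NOT a4 OR a5 AND NOT a5 OR NOT a1)
= NOT NOT a4 AND (NOT NOT a4 OR NOT a1)   — complement / identity
= NOT NOT a4   — absorption
= a4   — double negation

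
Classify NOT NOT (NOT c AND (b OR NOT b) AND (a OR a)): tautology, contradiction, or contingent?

contingent

NOT NOT (NOT c AND (b OR NOT b) AND (a OR a))
= NOT c AND (b OR NOT b) AND (a OR a)
= NOT c AND (b OR NOT b) AND a
= NOT c AND a
This depends on a, c, so it is not a constant.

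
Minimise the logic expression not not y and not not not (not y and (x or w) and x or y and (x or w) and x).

y and not x

not not y and not not not (not y and (x or w) and x or y and (x or w) and x)
= not not y and not not not ((x or w) and x)   (distribution)
= y and not not not ((x or w) and x)   (double negation)
= y and not not not x   (absorption)
= y and not x   (double negation)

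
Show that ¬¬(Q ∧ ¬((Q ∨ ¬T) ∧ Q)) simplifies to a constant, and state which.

False

¬¬(Q ∧ ¬((Q ∨ ¬T) ∧ Q))
= ¬¬(Q ∧ ¬Q)   [absorption]
= Q ∧ ¬Q   [double negation]
= False   [complement]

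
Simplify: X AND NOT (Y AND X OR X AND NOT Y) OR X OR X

X AND NOT (Y AND X OR X AND NOT Y) OR X OR X
= X AND NOT X OR X OR X   — distribution
= X AND NOT X OR X   — idempotence
= X   — complement / identity

X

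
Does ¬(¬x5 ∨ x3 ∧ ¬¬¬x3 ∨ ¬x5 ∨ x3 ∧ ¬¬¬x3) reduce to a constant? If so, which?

¬(¬x5 ∨ x3 ∧ ¬¬¬x3 ∨ ¬x5 ∨ x3 ∧ ¬¬¬x3)
= ¬(¬x5 ∨ x3 ∧ ¬¬¬x3)   [idempotence]
= ¬(¬x5 ∨ x3 ∧ ¬x3)   [double negation]
= ¬¬x5   [complement / identity]
= x5   [double negation]
This depends on x5, so it is not a constant.

no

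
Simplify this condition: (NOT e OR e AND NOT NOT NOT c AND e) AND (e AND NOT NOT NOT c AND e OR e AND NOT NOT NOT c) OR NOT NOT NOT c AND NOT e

NOT c

(NOT e OR e AND NOT NOT NOT c AND e) AND (e AND NOT NOT NOT c AND e OR e AND NOT NOT NOT c) OR NOT NOT NOT c AND NOT e
= NOT e AND e AND NOT NOT NOT c OR e AND NOT NOT NOT c AND e OR NOT NOT NOT c AND NOT e   (distribution)
= e AND NOT NOT NOT c OR NOT NOT NOT c AND NOT e   (distribution)
= NOT NOT NOT c   (distribution)
= NOT c   (double negation)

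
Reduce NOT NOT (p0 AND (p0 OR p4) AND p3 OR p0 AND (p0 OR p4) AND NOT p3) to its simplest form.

p0

NOT NOT (p0 AND (p0 OR p4) AND p3 OR p0 AND (p0 OR p4) AND NOT p3)
= NOT NOT (p0 AND (p0 OR p4))
= NOT NOT p0
= p0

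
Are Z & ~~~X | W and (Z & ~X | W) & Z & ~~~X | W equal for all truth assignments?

Yes

E1: Z & ~~~X | W
    = Z & ~X | W
E2: (Z & ~X | W) & Z & ~~~X | W
    = (Z & ~X | W) & Z & ~X | W
    = Z & ~X | W
Both reduce to Z & ~X | W, so they are equivalent.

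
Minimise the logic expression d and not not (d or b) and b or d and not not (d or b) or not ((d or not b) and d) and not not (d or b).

d or b

d and not not (d or b) and b or d and not not (d or b) or not ((d or not b) and d) and not not (d or b)
= d and not not (d or b) and b or d and not not (d or b) or not d and not not (d or b)   [absorption]
= d and not not (d or b) or not d and not not (d or b)   [absorption]
= not not (d or b)   [distribution]
= d or b   [double negation]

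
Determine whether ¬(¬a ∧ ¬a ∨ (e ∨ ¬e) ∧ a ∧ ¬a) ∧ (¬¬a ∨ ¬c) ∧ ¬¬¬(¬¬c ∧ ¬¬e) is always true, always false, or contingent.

contingent

¬(¬a ∧ ¬a ∨ (e ∨ ¬e) ∧ a ∧ ¬a) ∧ (¬¬a ∨ ¬c) ∧ ¬¬¬(¬¬c ∧ ¬¬e)
= ¬(¬a ∧ ¬a ∨ (e ∨ ¬e) ∧ a ∧ ¬a) ∧ (¬¬a ∨ ¬c) ∧ ¬(¬¬c ∧ ¬¬e)   — double negation
= ¬(¬a ∧ ¬a ∨ a ∧ ¬a) ∧ (¬¬a ∨ ¬c) ∧ ¬(¬¬c ∧ ¬¬e)   — complement / identity
= ¬¬a ∧ (¬¬a ∨ ¬c) ∧ ¬(¬¬c ∧ ¬¬e)   — distribution
= ¬¬a ∧ (¬¬a ∨ ¬c) ∧ (¬c ∨ ¬e)   — De Morgan
= ¬¬a ∧ (¬c ∨ ¬e)   — absorption
= a ∧ (¬c ∨ ¬e)   — double negation
This depends on a, c, e, so it is not a constant.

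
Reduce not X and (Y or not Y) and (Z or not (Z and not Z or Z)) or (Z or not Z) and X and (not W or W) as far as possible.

True

not X and (Y or not Y) and (Z or not (Z and not Z or Z)) or (Z or not Z) and X and (not W or W)
= not X and (Y or not Y) and (Z or not (Z and not Z or Z)) or (Z or not Z) and X   [complement / identity]
= not X and (Z or not (Z and not Z or Z)) or (Z or not Z) and X   [complement / identity]
= not X and (Z or not Z) or (Z or not Z) and X   [complement / identity]
= Z or not Z   [distribution]
= True   [complement]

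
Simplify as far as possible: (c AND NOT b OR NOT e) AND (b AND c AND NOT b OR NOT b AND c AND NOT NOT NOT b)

(c AND NOT b OR NOT e) AND (b AND c AND NOT b OR NOT b AND c AND NOT NOT NOT b)
= (c AND NOT b OR NOT e) AND (b AND c AND NOT b OR NOT b AND c AND NOT b)
= (c AND NOT b OR NOT e) AND c AND NOT b
= c AND NOT b

c AND NOT b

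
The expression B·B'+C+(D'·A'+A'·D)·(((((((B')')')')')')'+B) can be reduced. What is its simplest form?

C+A'

B·B'+C+(D'·A'+A'·D)·(((((((B')')')')')')'+B)
= B·B'+C+A'·(((((((B')')')')')')'+B)   [distribution]
= B·B'+C+A'·(((((B')')')')'+B)   [double negation]
= B·B'+C+A'·(((B')')'+B)   [double negation]
= C+A'·(((B')')'+B)   [complement / identity]
= C+A'·(B'+B)   [double negation]
= C+A'   [complement / identity]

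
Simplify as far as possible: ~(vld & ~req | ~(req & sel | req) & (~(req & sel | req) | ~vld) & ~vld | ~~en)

~(vld & ~req | ~(req & sel | req) & (~(req & sel | req) | ~vld) & ~vld | ~~en)
= ~(vld & ~req | ~(req & sel | req) & ~vld | ~~en)   [absorption]
= ~(vld & ~req | ~req & ~vld | ~~en)   [absorption]
= ~(~req | ~~en)   [distribution]
= req & ~en   [De Morgan]

req & ~en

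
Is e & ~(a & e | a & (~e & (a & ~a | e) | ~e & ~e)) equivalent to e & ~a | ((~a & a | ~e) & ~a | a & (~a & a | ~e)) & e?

E1: e & ~(a & e | a & (~e & (a & ~a | e) | ~e & ~e))
    = e & ~(a & e | a & (~e & e | ~e & ~e))
    = e & ~(a & e | a & ~e)
    = e & ~a
E2: e & ~a | ((~a & a | ~e) & ~a | a & (~a & a | ~e)) & e
    = e & ~a | (~a & a | ~e) & e
    = e & ~a | ~e & e
    = e & ~a
Both reduce to e & ~a, so they are equivalent.

Yes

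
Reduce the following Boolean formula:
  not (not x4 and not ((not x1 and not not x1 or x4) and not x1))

not (not x4 and not ((not x1 and not not x1 or x4) and not x1))
= not (not x4 and not ((not x1 and x1 or x4) and not x1))
= not (not x4 and not (x4 and not x1))
= x4 or x4 and not x1
= x4

x4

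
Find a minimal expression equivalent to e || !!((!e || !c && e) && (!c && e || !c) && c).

e || !!((!e || !c && e) && (!c && e || !c) && c)
= e || (!e || !c && e) && (!c && e || !c) && c   — double negation
= e || (!c && e || !e && !c) && c   — distribution
= e || !c && c   — distribution
= e   — complement / identity

e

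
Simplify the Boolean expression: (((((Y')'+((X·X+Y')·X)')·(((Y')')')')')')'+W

Y'+W

(((((Y')'+((X·X+Y')·X)')·(((Y')')')')')')'+W
= (((((Y')'+((X+Y')·X)')·(((Y')')')')')')'+W
= (((((Y')'+X')·(((Y')')')')')')'+W
= (((((Y')'+X')·(Y')')')')'+W
= ((((Y')')')')'+W
= ((Y')')'+W
= Y'+W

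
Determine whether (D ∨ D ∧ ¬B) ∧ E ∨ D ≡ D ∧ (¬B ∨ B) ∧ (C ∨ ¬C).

E1: (D ∨ D ∧ ¬B) ∧ E ∨ D
    = D ∧ E ∨ D   (absorption)
    = D   (absorption)
E2: D ∧ (¬B ∨ B) ∧ (C ∨ ¬C)
    = D ∧ (¬B ∨ B)   (complement / identity)
    = D   (complement / identity)
Both reduce to D, so they are equivalent.

Yes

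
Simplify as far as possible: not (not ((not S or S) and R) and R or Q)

not (not ((not S or S) and R) and R or Q)
= not (not R and R or Q)   (complement / identity)
= not Q   (complement / identity)

not Q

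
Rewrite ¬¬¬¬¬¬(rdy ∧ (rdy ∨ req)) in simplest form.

rdy

¬¬¬¬¬¬(rdy ∧ (rdy ∨ req))
= ¬¬¬¬¬¬rdy   [absorption]
= ¬¬¬¬rdy   [double negation]
= ¬¬rdy   [double negation]
= rdy   [double negation]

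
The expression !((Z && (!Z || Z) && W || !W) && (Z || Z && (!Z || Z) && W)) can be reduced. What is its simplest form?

!((Z && (!Z || Z) && W || !W) && (Z || Z && (!Z || Z) && W))
= !(!W && Z || Z && (!Z || Z) && W)
= !(!W && Z || Z && W)
= !Z

!Z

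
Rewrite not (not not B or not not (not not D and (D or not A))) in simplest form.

not B and not D

not (not not B or not not (not not D and (D or not A)))
= not (not not B or not not (D and (D or not A)))   [double negation]
= not (not not B or not not D)   [absorption]
= not B and not D   [De Morgan]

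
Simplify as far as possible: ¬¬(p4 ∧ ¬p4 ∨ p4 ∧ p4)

p4

¬¬(p4 ∧ ¬p4 ∨ p4 ∧ p4)
= ¬¬p4   (distribution)
= p4   (double negation)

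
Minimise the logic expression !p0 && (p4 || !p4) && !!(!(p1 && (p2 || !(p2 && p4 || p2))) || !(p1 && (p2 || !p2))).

!p0 && (p4 || !p4) && !!(!(p1 && (p2 || !(p2 && p4 || p2))) || !(p1 && (p2 || !p2)))
= !p0 && (p4 || !p4) && !(p1 && (p2 || !(p2 && p4 || p2)) && p1 && (p2 || !p2))
= !p0 && (p4 || !p4) && !(p1 && (p2 || !p2) && p1 && (p2 || !p2))
= !p0 && (p4 || !p4) && !(p1 && (p2 || !p2))
= !p0 && (p4 || !p4) && !p1
= !p0 && !p1

!p0 && !p1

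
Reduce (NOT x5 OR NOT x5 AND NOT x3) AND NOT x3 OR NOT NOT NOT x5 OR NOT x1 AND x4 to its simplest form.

NOT x5 OR NOT x1 AND x4

(NOT x5 OR NOT x5 AND NOT x3) AND NOT x3 OR NOT NOT NOT x5 OR NOT x1 AND x4
= (NOT x5 OR NOT x5 AND NOT x3) AND NOT x3 OR NOT x5 OR NOT x1 AND x4   — double negation
= NOT x5 AND NOT x3 OR NOT x5 OR NOT x1 AND x4   — absorption
= NOT x5 OR NOT x1 AND x4   — absorption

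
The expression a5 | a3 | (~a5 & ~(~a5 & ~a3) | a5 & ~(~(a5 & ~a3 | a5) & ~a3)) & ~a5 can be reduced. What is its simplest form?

a5 | a3 | (~a5 & ~(~a5 & ~a3) | a5 & ~(~(a5 & ~a3 | a5) & ~a3)) & ~a5
= a5 | a3 | (~a5 & ~(~a5 & ~a3) | a5 & ~(~a5 & ~a3)) & ~a5
= a5 | a3 | ~(~a5 & ~a3) & ~a5
= a5 | a3 | (a5 | a3) & ~a5
= a5 | a3

a5 | a3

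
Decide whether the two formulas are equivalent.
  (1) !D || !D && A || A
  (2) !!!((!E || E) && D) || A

Yes

E1: !D || !D && A || A
    = !D || A
E2: !!!((!E || E) && D) || A
    = !!!D || A
    = !D || A
Both reduce to !D || A, so they are equivalent.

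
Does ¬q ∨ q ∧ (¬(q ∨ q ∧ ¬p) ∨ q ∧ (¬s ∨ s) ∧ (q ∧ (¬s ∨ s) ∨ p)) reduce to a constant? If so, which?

¬q ∨ q ∧ (¬(q ∨ q ∧ ¬p) ∨ q ∧ (¬s ∨ s) ∧ (q ∧ (¬s ∨ s) ∨ p))
= ¬q ∨ q ∧ (¬(q ∨ q ∧ ¬p) ∨ q ∧ (¬s ∨ s))   (absorption)
= ¬q ∨ q ∧ (¬(q ∨ q ∧ ¬p) ∨ q)   (complement / identity)
= ¬q ∨ q ∧ (¬q ∨ q)   (absorption)
= ¬q ∨ q   (complement / identity)
= True   (complement)

yes, True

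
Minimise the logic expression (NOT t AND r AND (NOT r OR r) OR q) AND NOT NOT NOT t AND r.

(NOT t AND r AND (NOT r OR r) OR q) AND NOT NOT NOT t AND r
= (NOT t AND r AND (NOT r OR r) OR q) AND NOT t AND r   — double negation
= (NOT t AND r OR q) AND NOT t AND r   — complement / identity
= NOT t AND r   — absorption

NOT t AND r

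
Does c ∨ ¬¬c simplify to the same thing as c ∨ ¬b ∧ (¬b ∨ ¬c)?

E1: c ∨ ¬¬c
    = c ∨ c   — double negation
    = c   — idempotence
E2: c ∨ ¬b ∧ (¬b ∨ ¬c)
    = c ∨ ¬b   — absorption
These differ: at b=0, c=0, E1 = 0 but E2 = 1.

No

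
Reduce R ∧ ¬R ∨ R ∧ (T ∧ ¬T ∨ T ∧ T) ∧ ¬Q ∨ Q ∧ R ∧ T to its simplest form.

R ∧ T

R ∧ ¬R ∨ R ∧ (T ∧ ¬T ∨ T ∧ T) ∧ ¬Q ∨ Q ∧ R ∧ T
= R ∧ ¬R ∨ R ∧ T ∧ ¬Q ∨ Q ∧ R ∧ T
= R ∧ T ∧ ¬Q ∨ Q ∧ R ∧ T
= R ∧ T ∧ (¬Q ∨ Q)
= R ∧ T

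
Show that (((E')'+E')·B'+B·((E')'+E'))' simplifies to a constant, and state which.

0

(((E')'+E')·B'+B·((E')'+E'))'
= ((E')'+E')'   — distribution
= E'·E   — De Morgan
= 0   — complement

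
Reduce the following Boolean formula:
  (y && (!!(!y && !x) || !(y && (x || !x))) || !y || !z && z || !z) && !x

(!y || !z) && !x

(y && (!!(!y && !x) || !(y && (x || !x))) || !y || !z && z || !z) && !x
= (y && (!y && !x || !(y && (x || !x))) || !y || !z && z || !z) && !x   [double negation]
= (y && (!y && !x || !(y && (x || !x))) || !y || !z) && !x   [complement / identity]
= (y && (!y && !x || !y) || !y || !z) && !x   [complement / identity]
= (y && !y || !y || !z) && !x   [absorption]
= (!y || !z) && !x   [complement / identity]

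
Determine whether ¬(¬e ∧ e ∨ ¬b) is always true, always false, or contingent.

contingent

¬(¬e ∧ e ∨ ¬b)
= ¬¬b   — complement / identity
= b   — double negation
This depends on b, so it is not a constant.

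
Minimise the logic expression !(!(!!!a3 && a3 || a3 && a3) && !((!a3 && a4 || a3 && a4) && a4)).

!(!(!!!a3 && a3 || a3 && a3) && !((!a3 && a4 || a3 && a4) && a4))
= !!!a3 && a3 || a3 && a3 || (!a3 && a4 || a3 && a4) && a4   — De Morgan
= !a3 && a3 || a3 && a3 || (!a3 && a4 || a3 && a4) && a4   — double negation
= !a3 && a3 || a3 && a3 || a4 && a4   — distribution
= !a3 && a3 || a3 && a3 || a4   — idempotence
= a3 || a4   — distribution

a3 || a4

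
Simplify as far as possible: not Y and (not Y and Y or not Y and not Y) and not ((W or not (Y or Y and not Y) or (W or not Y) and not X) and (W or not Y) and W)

not Y and (not Y and Y or not Y and not Y) and not ((W or not (Y or Y and not Y) or (W or not Y) and not X) and (W or not Y) and W)
= not Y and not Y and not ((W or not (Y or Y and not Y) or (W or not Y) and not X) and (W or not Y) and W)   [distribution]
= not Y and not ((W or not (Y or Y and not Y) or (W or not Y) and not X) and (W or not Y) and W)   [idempotence]
= not Y and not ((W or not Y or (W or not Y) and not X) and (W or not Y) and W)   [complement / identity]
= not Y and not ((W or not Y) and (W or not Y) and W)   [absorption]
= not Y and not ((W or not Y) and W)   [absorption]
= not Y and not W   [absorption]

not Y and not W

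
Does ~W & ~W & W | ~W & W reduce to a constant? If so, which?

~W & ~W & W | ~W & W
= ~W & W | ~W & W
= ~W & W
= 0

yes, False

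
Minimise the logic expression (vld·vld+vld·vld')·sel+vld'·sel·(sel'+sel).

(vld·vld+vld·vld')·sel+vld'·sel·(sel'+sel)
= (vld·vld+vld·vld')·sel+vld'·sel   — complement / identity
= vld·sel+vld'·sel   — distribution
= sel   — distribution

sel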